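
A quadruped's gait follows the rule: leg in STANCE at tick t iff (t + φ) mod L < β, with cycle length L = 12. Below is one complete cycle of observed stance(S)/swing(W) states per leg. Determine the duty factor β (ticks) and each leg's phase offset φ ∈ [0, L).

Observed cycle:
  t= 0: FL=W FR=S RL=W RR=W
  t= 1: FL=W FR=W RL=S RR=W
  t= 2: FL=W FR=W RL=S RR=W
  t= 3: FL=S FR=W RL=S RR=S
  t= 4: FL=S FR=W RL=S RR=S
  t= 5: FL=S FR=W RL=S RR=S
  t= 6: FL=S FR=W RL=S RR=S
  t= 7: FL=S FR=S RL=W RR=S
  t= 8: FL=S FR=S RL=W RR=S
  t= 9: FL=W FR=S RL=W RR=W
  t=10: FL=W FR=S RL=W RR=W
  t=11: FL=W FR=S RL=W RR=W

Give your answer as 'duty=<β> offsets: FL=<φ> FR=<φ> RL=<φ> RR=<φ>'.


duty β = stance ticks per leg = 6
FL: stance ticks = 6; W→S at t=3 → φ=9
FR: stance ticks = 6; W→S at t=7 → φ=5
RL: stance ticks = 6; W→S at t=1 → φ=11
RR: stance ticks = 6; W→S at t=3 → φ=9

duty=6 offsets: FL=9 FR=5 RL=11 RR=9


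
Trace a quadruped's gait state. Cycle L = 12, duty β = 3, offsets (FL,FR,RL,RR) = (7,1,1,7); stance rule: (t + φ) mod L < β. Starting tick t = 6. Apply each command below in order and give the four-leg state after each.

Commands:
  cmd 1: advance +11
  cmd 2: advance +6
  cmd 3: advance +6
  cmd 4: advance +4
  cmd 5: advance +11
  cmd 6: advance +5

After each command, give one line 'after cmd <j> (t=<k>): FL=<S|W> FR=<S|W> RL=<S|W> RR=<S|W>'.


start t=6: FL=S FR=W RL=W RR=S
cmd 1: advance +11 → t=17, phase=(0,6,6,0) → FL=S FR=W RL=W RR=S
cmd 2: advance +6 → t=23, phase=(6,0,0,6) → FL=W FR=S RL=S RR=W
cmd 3: advance +6 → t=29, phase=(0,6,6,0) → FL=S FR=W RL=W RR=S
cmd 4: advance +4 → t=33, phase=(4,10,10,4) → FL=W FR=W RL=W RR=W
cmd 5: advance +11 → t=44, phase=(3,9,9,3) → FL=W FR=W RL=W RR=W
cmd 6: advance +5 → t=49, phase=(8,2,2,8) → FL=W FR=S RL=S RR=W

after cmd 1 (t=17): FL=S FR=W RL=W RR=S
after cmd 2 (t=23): FL=W FR=S RL=S RR=W
after cmd 3 (t=29): FL=S FR=W RL=W RR=S
after cmd 4 (t=33): FL=W FR=W RL=W RR=W
after cmd 5 (t=44): FL=W FR=W RL=W RR=W
after cmd 6 (t=49): FL=W FR=S RL=S RR=W


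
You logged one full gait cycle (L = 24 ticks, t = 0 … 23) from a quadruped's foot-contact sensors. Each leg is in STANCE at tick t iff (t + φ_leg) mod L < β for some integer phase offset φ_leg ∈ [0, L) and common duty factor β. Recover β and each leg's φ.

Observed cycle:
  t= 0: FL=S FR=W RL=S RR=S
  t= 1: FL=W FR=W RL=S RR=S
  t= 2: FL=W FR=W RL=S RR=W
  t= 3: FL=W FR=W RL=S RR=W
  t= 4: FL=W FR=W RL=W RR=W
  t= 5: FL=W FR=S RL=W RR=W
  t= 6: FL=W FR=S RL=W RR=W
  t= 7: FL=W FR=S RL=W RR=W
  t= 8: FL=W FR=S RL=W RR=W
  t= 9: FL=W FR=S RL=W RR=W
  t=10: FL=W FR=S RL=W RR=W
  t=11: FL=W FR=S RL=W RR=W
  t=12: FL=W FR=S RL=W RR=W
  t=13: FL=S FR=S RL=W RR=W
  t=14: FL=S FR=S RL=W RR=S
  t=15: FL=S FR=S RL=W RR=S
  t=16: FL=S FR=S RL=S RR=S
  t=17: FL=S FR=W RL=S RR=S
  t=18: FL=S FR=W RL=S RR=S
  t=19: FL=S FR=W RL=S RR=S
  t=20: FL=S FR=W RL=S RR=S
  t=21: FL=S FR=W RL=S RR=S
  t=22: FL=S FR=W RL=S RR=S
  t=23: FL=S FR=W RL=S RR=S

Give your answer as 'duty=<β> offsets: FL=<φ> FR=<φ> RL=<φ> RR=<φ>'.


duty=12 offsets: FL=11 FR=19 RL=8 RR=10

duty β = stance ticks per leg = 12
FL: stance ticks = 12; W→S at t=13 → φ=11
FR: stance ticks = 12; W→S at t=5 → φ=19
RL: stance ticks = 12; W→S at t=16 → φ=8
RR: stance ticks = 12; W→S at t=14 → φ=10


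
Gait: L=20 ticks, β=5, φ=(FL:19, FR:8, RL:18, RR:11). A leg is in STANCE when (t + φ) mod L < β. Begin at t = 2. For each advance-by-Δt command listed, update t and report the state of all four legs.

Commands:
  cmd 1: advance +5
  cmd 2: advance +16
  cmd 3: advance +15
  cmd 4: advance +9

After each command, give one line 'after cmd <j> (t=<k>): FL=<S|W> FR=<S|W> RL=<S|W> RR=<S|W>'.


start t=2: FL=S FR=W RL=S RR=W
cmd 1: advance +5 → t=7, phase=(6,15,5,18) → FL=W FR=W RL=W RR=W
cmd 2: advance +16 → t=23, phase=(2,11,1,14) → FL=S FR=W RL=S RR=W
cmd 3: advance +15 → t=38, phase=(17,6,16,9) → FL=W FR=W RL=W RR=W
cmd 4: advance +9 → t=47, phase=(6,15,5,18) → FL=W FR=W RL=W RR=W

after cmd 1 (t=7): FL=W FR=W RL=W RR=W
after cmd 2 (t=23): FL=S FR=W RL=S RR=W
after cmd 3 (t=38): FL=W FR=W RL=W RR=W
after cmd 4 (t=47): FL=W FR=W RL=W RR=W


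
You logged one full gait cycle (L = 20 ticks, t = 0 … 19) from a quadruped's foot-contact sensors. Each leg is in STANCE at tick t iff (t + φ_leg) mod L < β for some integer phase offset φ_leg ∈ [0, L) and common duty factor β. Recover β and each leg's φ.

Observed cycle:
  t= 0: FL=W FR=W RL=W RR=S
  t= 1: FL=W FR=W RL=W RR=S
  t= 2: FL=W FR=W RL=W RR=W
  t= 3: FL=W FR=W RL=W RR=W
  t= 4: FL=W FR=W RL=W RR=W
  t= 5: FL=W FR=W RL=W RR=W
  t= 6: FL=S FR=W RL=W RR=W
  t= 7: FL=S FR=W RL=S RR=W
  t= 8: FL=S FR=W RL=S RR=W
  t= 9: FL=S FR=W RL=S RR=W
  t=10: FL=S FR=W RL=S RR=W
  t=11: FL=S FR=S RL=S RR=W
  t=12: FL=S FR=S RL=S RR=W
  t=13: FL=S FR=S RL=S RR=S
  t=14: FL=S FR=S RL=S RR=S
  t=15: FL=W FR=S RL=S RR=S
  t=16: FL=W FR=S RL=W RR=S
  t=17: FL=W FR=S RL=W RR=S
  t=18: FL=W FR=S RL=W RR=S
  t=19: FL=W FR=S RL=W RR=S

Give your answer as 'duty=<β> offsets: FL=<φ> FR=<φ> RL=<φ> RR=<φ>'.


duty=9 offsets: FL=14 FR=9 RL=13 RR=7

duty β = stance ticks per leg = 9
FL: stance ticks = 9; W→S at t=6 → φ=14
FR: stance ticks = 9; W→S at t=11 → φ=9
RL: stance ticks = 9; W→S at t=7 → φ=13
RR: stance ticks = 9; W→S at t=13 → φ=7


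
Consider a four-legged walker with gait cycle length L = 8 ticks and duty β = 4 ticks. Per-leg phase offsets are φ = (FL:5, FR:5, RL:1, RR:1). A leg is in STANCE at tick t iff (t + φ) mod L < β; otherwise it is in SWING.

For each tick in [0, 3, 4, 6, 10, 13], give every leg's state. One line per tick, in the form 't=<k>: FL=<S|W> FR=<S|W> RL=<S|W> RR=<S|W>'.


t=0: phase=(5,5,1,1) vs β=4 → FL=W FR=W RL=S RR=S
t=3: phase=(0,0,4,4) vs β=4 → FL=S FR=S RL=W RR=W
t=4: phase=(1,1,5,5) vs β=4 → FL=S FR=S RL=W RR=W
t=6: phase=(3,3,7,7) vs β=4 → FL=S FR=S RL=W RR=W
t=10: phase=(7,7,3,3) vs β=4 → FL=W FR=W RL=S RR=S
t=13: phase=(2,2,6,6) vs β=4 → FL=S FR=S RL=W RR=W

t=0: FL=W FR=W RL=S RR=S
t=3: FL=S FR=S RL=W RR=W
t=4: FL=S FR=S RL=W RR=W
t=6: FL=S FR=S RL=W RR=W
t=10: FL=W FR=W RL=S RR=S
t=13: FL=S FR=S RL=W RR=W


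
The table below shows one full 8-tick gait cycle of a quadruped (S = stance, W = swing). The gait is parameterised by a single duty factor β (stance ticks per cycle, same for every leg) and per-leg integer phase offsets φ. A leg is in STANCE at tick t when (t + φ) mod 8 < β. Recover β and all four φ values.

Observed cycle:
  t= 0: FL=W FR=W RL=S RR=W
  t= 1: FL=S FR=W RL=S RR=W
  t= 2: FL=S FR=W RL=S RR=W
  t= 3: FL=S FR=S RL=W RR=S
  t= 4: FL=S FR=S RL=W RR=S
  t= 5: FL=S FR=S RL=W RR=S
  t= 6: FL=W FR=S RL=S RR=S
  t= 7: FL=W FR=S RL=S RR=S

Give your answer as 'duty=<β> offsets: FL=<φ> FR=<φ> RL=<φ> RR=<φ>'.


duty=5 offsets: FL=7 FR=5 RL=2 RR=5

duty β = stance ticks per leg = 5
FL: stance ticks = 5; W→S at t=1 → φ=7
FR: stance ticks = 5; W→S at t=3 → φ=5
RL: stance ticks = 5; W→S at t=6 → φ=2
RR: stance ticks = 5; W→S at t=3 → φ=5


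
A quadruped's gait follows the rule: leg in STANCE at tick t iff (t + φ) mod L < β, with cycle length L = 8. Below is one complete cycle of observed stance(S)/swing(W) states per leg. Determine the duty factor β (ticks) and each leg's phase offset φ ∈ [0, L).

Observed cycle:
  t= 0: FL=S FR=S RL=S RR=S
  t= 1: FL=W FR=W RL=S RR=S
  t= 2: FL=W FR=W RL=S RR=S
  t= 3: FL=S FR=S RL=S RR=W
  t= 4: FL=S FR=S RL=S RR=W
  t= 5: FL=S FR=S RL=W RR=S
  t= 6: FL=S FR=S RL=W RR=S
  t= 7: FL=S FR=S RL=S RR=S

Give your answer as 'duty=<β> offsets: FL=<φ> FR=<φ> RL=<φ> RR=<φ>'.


duty β = stance ticks per leg = 6
FL: stance ticks = 6; W→S at t=3 → φ=5
FR: stance ticks = 6; W→S at t=3 → φ=5
RL: stance ticks = 6; W→S at t=7 → φ=1
RR: stance ticks = 6; W→S at t=5 → φ=3

duty=6 offsets: FL=5 FR=5 RL=1 RR=3


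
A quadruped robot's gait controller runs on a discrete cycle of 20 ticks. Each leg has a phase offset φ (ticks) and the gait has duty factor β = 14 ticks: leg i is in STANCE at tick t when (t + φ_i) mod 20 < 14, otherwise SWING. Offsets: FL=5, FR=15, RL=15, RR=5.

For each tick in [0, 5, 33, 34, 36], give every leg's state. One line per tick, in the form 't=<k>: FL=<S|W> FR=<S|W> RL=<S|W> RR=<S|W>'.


t=0: phase=(5,15,15,5) vs β=14 → FL=S FR=W RL=W RR=S
t=5: phase=(10,0,0,10) vs β=14 → FL=S FR=S RL=S RR=S
t=33: phase=(18,8,8,18) vs β=14 → FL=W FR=S RL=S RR=W
t=34: phase=(19,9,9,19) vs β=14 → FL=W FR=S RL=S RR=W
t=36: phase=(1,11,11,1) vs β=14 → FL=S FR=S RL=S RR=S

t=0: FL=S FR=W RL=W RR=S
t=5: FL=S FR=S RL=S RR=S
t=33: FL=W FR=S RL=S RR=W
t=34: FL=W FR=S RL=S RR=W
t=36: FL=S FR=S RL=S RR=S


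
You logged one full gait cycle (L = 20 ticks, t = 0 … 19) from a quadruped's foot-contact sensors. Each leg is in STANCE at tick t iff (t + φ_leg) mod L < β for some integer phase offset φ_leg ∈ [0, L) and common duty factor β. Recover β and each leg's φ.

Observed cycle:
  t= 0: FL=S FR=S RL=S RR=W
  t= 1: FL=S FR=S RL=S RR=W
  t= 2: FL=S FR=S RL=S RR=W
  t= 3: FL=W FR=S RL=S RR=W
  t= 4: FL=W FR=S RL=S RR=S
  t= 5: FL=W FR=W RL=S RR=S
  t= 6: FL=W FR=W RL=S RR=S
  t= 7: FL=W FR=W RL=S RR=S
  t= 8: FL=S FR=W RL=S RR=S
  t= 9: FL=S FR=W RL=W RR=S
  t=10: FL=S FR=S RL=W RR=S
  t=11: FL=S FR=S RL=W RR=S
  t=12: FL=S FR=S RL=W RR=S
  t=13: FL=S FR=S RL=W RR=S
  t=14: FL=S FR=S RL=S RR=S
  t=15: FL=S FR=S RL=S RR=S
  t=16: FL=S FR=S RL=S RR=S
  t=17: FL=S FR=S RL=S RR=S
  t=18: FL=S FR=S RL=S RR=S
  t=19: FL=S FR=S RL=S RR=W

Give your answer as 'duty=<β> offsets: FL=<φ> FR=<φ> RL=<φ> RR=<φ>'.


duty=15 offsets: FL=12 FR=10 RL=6 RR=16

duty β = stance ticks per leg = 15
FL: stance ticks = 15; W→S at t=8 → φ=12
FR: stance ticks = 15; W→S at t=10 → φ=10
RL: stance ticks = 15; W→S at t=14 → φ=6
RR: stance ticks = 15; W→S at t=4 → φ=16


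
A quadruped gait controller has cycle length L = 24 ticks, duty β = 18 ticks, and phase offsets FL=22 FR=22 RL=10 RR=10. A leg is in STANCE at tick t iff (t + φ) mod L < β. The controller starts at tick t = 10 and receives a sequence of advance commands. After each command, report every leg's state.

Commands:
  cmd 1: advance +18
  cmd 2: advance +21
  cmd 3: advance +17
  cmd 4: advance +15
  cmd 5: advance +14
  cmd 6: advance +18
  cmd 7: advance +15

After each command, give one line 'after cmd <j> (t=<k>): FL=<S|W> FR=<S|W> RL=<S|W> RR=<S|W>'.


after cmd 1 (t=28): FL=S FR=S RL=S RR=S
after cmd 2 (t=49): FL=W FR=W RL=S RR=S
after cmd 3 (t=66): FL=S FR=S RL=S RR=S
after cmd 4 (t=81): FL=S FR=S RL=W RR=W
after cmd 5 (t=95): FL=W FR=W RL=S RR=S
after cmd 6 (t=113): FL=S FR=S RL=S RR=S
after cmd 7 (t=128): FL=S FR=S RL=W RR=W

start t=10: FL=S FR=S RL=W RR=W
cmd 1: advance +18 → t=28, phase=(2,2,14,14) → FL=S FR=S RL=S RR=S
cmd 2: advance +21 → t=49, phase=(23,23,11,11) → FL=W FR=W RL=S RR=S
cmd 3: advance +17 → t=66, phase=(16,16,4,4) → FL=S FR=S RL=S RR=S
cmd 4: advance +15 → t=81, phase=(7,7,19,19) → FL=S FR=S RL=W RR=W
cmd 5: advance +14 → t=95, phase=(21,21,9,9) → FL=W FR=W RL=S RR=S
cmd 6: advance +18 → t=113, phase=(15,15,3,3) → FL=S FR=S RL=S RR=S
cmd 7: advance +15 → t=128, phase=(6,6,18,18) → FL=S FR=S RL=W RR=W


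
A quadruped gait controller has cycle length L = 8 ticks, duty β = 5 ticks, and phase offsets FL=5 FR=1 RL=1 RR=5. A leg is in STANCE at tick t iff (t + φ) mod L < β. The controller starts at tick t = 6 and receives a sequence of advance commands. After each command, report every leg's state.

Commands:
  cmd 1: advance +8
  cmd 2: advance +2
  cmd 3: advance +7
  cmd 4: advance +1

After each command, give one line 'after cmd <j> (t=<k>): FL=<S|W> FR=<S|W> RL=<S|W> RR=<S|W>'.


start t=6: FL=S FR=W RL=W RR=S
cmd 1: advance +8 → t=14, phase=(3,7,7,3) → FL=S FR=W RL=W RR=S
cmd 2: advance +2 → t=16, phase=(5,1,1,5) → FL=W FR=S RL=S RR=W
cmd 3: advance +7 → t=23, phase=(4,0,0,4) → FL=S FR=S RL=S RR=S
cmd 4: advance +1 → t=24, phase=(5,1,1,5) → FL=W FR=S RL=S RR=W

after cmd 1 (t=14): FL=S FR=W RL=W RR=S
after cmd 2 (t=16): FL=W FR=S RL=S RR=W
after cmd 3 (t=23): FL=S FR=S RL=S RR=S
after cmd 4 (t=24): FL=W FR=S RL=S RR=W


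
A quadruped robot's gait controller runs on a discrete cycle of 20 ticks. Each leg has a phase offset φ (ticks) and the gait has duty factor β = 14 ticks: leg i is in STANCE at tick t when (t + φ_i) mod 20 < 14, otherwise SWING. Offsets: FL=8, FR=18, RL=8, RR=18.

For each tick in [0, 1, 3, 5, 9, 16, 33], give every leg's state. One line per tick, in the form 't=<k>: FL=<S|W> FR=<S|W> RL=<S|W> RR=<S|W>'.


t=0: phase=(8,18,8,18) vs β=14 → FL=S FR=W RL=S RR=W
t=1: phase=(9,19,9,19) vs β=14 → FL=S FR=W RL=S RR=W
t=3: phase=(11,1,11,1) vs β=14 → FL=S FR=S RL=S RR=S
t=5: phase=(13,3,13,3) vs β=14 → FL=S FR=S RL=S RR=S
t=9: phase=(17,7,17,7) vs β=14 → FL=W FR=S RL=W RR=S
t=16: phase=(4,14,4,14) vs β=14 → FL=S FR=W RL=S RR=W
t=33: phase=(1,11,1,11) vs β=14 → FL=S FR=S RL=S RR=S

t=0: FL=S FR=W RL=S RR=W
t=1: FL=S FR=W RL=S RR=W
t=3: FL=S FR=S RL=S RR=S
t=5: FL=S FR=S RL=S RR=S
t=9: FL=W FR=S RL=W RR=S
t=16: FL=S FR=W RL=S RR=W
t=33: FL=S FR=S RL=S RR=S


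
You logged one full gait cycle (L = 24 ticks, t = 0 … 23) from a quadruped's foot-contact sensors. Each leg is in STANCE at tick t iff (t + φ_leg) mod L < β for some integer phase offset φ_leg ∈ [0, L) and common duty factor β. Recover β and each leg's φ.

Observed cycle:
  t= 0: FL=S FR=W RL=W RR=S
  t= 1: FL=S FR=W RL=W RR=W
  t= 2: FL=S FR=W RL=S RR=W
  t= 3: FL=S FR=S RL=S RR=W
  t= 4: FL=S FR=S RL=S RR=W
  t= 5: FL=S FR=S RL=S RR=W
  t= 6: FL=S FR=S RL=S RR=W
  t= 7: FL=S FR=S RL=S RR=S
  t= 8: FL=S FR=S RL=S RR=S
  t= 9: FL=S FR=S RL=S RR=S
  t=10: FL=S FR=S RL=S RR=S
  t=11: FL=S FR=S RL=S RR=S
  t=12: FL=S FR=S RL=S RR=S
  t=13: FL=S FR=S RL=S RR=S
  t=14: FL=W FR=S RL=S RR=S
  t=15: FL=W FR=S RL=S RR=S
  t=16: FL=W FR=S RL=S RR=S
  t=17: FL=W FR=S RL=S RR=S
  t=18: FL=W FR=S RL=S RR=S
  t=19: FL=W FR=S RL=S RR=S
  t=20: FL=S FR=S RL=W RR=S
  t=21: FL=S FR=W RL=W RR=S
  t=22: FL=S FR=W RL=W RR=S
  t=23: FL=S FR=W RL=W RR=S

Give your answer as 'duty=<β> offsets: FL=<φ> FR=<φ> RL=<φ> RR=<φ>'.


duty β = stance ticks per leg = 18
FL: stance ticks = 18; W→S at t=20 → φ=4
FR: stance ticks = 18; W→S at t=3 → φ=21
RL: stance ticks = 18; W→S at t=2 → φ=22
RR: stance ticks = 18; W→S at t=7 → φ=17

duty=18 offsets: FL=4 FR=21 RL=22 RR=17


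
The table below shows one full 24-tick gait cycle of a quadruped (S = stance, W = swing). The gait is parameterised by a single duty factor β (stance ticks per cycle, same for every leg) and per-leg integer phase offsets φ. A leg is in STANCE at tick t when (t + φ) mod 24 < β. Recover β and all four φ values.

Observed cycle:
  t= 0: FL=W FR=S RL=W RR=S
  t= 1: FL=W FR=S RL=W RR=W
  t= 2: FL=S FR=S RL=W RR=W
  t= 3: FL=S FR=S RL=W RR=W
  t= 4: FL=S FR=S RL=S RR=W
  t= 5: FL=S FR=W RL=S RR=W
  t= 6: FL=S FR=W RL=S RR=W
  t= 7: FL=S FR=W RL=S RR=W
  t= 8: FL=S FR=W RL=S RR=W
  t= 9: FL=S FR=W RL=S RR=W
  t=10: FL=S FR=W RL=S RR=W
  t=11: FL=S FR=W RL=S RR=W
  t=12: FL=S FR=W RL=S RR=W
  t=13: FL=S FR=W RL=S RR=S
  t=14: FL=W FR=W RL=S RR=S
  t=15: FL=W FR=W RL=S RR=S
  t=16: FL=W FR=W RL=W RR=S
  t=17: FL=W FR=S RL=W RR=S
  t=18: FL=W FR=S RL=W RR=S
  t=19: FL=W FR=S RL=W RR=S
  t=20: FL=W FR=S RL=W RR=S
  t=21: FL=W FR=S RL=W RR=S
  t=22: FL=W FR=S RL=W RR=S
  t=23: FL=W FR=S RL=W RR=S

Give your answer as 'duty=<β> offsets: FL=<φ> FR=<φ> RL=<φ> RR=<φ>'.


duty=12 offsets: FL=22 FR=7 RL=20 RR=11

duty β = stance ticks per leg = 12
FL: stance ticks = 12; W→S at t=2 → φ=22
FR: stance ticks = 12; W→S at t=17 → φ=7
RL: stance ticks = 12; W→S at t=4 → φ=20
RR: stance ticks = 12; W→S at t=13 → φ=11


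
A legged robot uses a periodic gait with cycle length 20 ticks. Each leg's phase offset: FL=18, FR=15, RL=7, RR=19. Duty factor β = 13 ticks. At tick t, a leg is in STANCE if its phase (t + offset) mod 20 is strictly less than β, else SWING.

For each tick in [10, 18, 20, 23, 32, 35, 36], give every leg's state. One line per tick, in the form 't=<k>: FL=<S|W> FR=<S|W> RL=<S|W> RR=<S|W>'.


t=10: phase=(8,5,17,9) vs β=13 → FL=S FR=S RL=W RR=S
t=18: phase=(16,13,5,17) vs β=13 → FL=W FR=W RL=S RR=W
t=20: phase=(18,15,7,19) vs β=13 → FL=W FR=W RL=S RR=W
t=23: phase=(1,18,10,2) vs β=13 → FL=S FR=W RL=S RR=S
t=32: phase=(10,7,19,11) vs β=13 → FL=S FR=S RL=W RR=S
t=35: phase=(13,10,2,14) vs β=13 → FL=W FR=S RL=S RR=W
t=36: phase=(14,11,3,15) vs β=13 → FL=W FR=S RL=S RR=W

t=10: FL=S FR=S RL=W RR=S
t=18: FL=W FR=W RL=S RR=W
t=20: FL=W FR=W RL=S RR=W
t=23: FL=S FR=W RL=S RR=S
t=32: FL=S FR=S RL=W RR=S
t=35: FL=W FR=S RL=S RR=W
t=36: FL=W FR=S RL=S RR=W


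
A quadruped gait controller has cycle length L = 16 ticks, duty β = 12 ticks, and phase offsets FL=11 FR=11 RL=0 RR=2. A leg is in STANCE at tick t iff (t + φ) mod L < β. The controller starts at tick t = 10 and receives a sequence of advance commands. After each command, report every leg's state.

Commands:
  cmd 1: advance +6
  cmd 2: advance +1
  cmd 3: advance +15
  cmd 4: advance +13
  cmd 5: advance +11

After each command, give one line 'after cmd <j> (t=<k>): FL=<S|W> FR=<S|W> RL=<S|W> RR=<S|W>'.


start t=10: FL=S FR=S RL=S RR=W
cmd 1: advance +6 → t=16, phase=(11,11,0,2) → FL=S FR=S RL=S RR=S
cmd 2: advance +1 → t=17, phase=(12,12,1,3) → FL=W FR=W RL=S RR=S
cmd 3: advance +15 → t=32, phase=(11,11,0,2) → FL=S FR=S RL=S RR=S
cmd 4: advance +13 → t=45, phase=(8,8,13,15) → FL=S FR=S RL=W RR=W
cmd 5: advance +11 → t=56, phase=(3,3,8,10) → FL=S FR=S RL=S RR=S

after cmd 1 (t=16): FL=S FR=S RL=S RR=S
after cmd 2 (t=17): FL=W FR=W RL=S RR=S
after cmd 3 (t=32): FL=S FR=S RL=S RR=S
after cmd 4 (t=45): FL=S FR=S RL=W RR=W
after cmd 5 (t=56): FL=S FR=S RL=S RR=S


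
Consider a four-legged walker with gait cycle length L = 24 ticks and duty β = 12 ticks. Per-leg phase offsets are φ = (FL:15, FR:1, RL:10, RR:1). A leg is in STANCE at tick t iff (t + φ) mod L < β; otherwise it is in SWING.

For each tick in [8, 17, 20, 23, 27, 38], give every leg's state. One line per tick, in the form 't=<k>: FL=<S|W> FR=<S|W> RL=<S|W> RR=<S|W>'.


t=8: phase=(23,9,18,9) vs β=12 → FL=W FR=S RL=W RR=S
t=17: phase=(8,18,3,18) vs β=12 → FL=S FR=W RL=S RR=W
t=20: phase=(11,21,6,21) vs β=12 → FL=S FR=W RL=S RR=W
t=23: phase=(14,0,9,0) vs β=12 → FL=W FR=S RL=S RR=S
t=27: phase=(18,4,13,4) vs β=12 → FL=W FR=S RL=W RR=S
t=38: phase=(5,15,0,15) vs β=12 → FL=S FR=W RL=S RR=W

t=8: FL=W FR=S RL=W RR=S
t=17: FL=S FR=W RL=S RR=W
t=20: FL=S FR=W RL=S RR=W
t=23: FL=W FR=S RL=S RR=S
t=27: FL=W FR=S RL=W RR=S
t=38: FL=S FR=W RL=S RR=W


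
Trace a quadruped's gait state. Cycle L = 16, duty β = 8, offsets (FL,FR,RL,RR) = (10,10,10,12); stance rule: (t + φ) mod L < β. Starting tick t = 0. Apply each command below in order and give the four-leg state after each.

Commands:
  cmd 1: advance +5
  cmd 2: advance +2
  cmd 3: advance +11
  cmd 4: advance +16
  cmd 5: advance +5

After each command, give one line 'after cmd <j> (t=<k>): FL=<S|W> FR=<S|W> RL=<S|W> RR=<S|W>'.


after cmd 1 (t=5): FL=W FR=W RL=W RR=S
after cmd 2 (t=7): FL=S FR=S RL=S RR=S
after cmd 3 (t=18): FL=W FR=W RL=W RR=W
after cmd 4 (t=34): FL=W FR=W RL=W RR=W
after cmd 5 (t=39): FL=S FR=S RL=S RR=S

start t=0: FL=W FR=W RL=W RR=W
cmd 1: advance +5 → t=5, phase=(15,15,15,1) → FL=W FR=W RL=W RR=S
cmd 2: advance +2 → t=7, phase=(1,1,1,3) → FL=S FR=S RL=S RR=S
cmd 3: advance +11 → t=18, phase=(12,12,12,14) → FL=W FR=W RL=W RR=W
cmd 4: advance +16 → t=34, phase=(12,12,12,14) → FL=W FR=W RL=W RR=W
cmd 5: advance +5 → t=39, phase=(1,1,1,3) → FL=S FR=S RL=S RR=S


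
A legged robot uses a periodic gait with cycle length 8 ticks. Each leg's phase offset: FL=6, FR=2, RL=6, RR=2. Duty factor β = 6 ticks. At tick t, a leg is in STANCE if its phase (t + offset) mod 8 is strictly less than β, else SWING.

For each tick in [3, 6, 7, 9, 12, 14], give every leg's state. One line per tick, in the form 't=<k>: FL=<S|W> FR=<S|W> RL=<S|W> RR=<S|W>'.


t=3: FL=S FR=S RL=S RR=S
t=6: FL=S FR=S RL=S RR=S
t=7: FL=S FR=S RL=S RR=S
t=9: FL=W FR=S RL=W RR=S
t=12: FL=S FR=W RL=S RR=W
t=14: FL=S FR=S RL=S RR=S

t=3: phase=(1,5,1,5) vs β=6 → FL=S FR=S RL=S RR=S
t=6: phase=(4,0,4,0) vs β=6 → FL=S FR=S RL=S RR=S
t=7: phase=(5,1,5,1) vs β=6 → FL=S FR=S RL=S RR=S
t=9: phase=(7,3,7,3) vs β=6 → FL=W FR=S RL=W RR=S
t=12: phase=(2,6,2,6) vs β=6 → FL=S FR=W RL=S RR=W
t=14: phase=(4,0,4,0) vs β=6 → FL=S FR=S RL=S RR=S


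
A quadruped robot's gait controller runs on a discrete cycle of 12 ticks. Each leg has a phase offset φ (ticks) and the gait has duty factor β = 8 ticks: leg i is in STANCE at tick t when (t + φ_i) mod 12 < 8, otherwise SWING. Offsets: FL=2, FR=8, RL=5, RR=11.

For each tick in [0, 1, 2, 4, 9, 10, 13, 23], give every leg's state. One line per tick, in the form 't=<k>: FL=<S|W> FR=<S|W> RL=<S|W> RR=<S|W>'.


t=0: phase=(2,8,5,11) vs β=8 → FL=S FR=W RL=S RR=W
t=1: phase=(3,9,6,0) vs β=8 → FL=S FR=W RL=S RR=S
t=2: phase=(4,10,7,1) vs β=8 → FL=S FR=W RL=S RR=S
t=4: phase=(6,0,9,3) vs β=8 → FL=S FR=S RL=W RR=S
t=9: phase=(11,5,2,8) vs β=8 → FL=W FR=S RL=S RR=W
t=10: phase=(0,6,3,9) vs β=8 → FL=S FR=S RL=S RR=W
t=13: phase=(3,9,6,0) vs β=8 → FL=S FR=W RL=S RR=S
t=23: phase=(1,7,4,10) vs β=8 → FL=S FR=S RL=S RR=W

t=0: FL=S FR=W RL=S RR=W
t=1: FL=S FR=W RL=S RR=S
t=2: FL=S FR=W RL=S RR=S
t=4: FL=S FR=S RL=W RR=S
t=9: FL=W FR=S RL=S RR=W
t=10: FL=S FR=S RL=S RR=W
t=13: FL=S FR=W RL=S RR=S
t=23: FL=S FR=S RL=S RR=W


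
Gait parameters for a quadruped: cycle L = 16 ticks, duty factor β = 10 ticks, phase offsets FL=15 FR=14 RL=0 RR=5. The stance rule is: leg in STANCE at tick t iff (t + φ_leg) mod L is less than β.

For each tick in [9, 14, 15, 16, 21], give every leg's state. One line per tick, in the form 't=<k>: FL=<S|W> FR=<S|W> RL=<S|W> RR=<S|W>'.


t=9: FL=S FR=S RL=S RR=W
t=14: FL=W FR=W RL=W RR=S
t=15: FL=W FR=W RL=W RR=S
t=16: FL=W FR=W RL=S RR=S
t=21: FL=S FR=S RL=S RR=W

t=9: phase=(8,7,9,14) vs β=10 → FL=S FR=S RL=S RR=W
t=14: phase=(13,12,14,3) vs β=10 → FL=W FR=W RL=W RR=S
t=15: phase=(14,13,15,4) vs β=10 → FL=W FR=W RL=W RR=S
t=16: phase=(15,14,0,5) vs β=10 → FL=W FR=W RL=S RR=S
t=21: phase=(4,3,5,10) vs β=10 → FL=S FR=S RL=S RR=W


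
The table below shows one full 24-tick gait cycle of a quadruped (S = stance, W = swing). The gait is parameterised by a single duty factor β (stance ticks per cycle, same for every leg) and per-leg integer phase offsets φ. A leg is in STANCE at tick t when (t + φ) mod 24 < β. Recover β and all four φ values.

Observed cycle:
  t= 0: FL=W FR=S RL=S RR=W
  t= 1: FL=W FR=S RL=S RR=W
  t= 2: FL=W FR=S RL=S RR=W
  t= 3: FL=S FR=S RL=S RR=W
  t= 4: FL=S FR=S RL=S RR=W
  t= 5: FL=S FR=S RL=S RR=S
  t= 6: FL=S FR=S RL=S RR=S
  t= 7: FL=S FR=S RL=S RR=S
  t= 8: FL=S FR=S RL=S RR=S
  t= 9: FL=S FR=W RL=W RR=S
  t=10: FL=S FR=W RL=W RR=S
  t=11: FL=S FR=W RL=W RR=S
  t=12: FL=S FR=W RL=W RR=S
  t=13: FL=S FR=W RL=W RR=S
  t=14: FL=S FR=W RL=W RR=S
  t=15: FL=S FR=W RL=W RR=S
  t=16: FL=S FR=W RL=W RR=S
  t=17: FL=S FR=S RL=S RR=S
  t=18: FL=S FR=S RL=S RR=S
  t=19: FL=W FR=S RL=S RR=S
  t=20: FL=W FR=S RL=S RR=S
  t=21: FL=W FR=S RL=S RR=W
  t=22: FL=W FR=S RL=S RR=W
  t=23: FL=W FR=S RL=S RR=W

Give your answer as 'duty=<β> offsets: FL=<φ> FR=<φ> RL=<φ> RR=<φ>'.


duty=16 offsets: FL=21 FR=7 RL=7 RR=19

duty β = stance ticks per leg = 16
FL: stance ticks = 16; W→S at t=3 → φ=21
FR: stance ticks = 16; W→S at t=17 → φ=7
RL: stance ticks = 16; W→S at t=17 → φ=7
RR: stance ticks = 16; W→S at t=5 → φ=19


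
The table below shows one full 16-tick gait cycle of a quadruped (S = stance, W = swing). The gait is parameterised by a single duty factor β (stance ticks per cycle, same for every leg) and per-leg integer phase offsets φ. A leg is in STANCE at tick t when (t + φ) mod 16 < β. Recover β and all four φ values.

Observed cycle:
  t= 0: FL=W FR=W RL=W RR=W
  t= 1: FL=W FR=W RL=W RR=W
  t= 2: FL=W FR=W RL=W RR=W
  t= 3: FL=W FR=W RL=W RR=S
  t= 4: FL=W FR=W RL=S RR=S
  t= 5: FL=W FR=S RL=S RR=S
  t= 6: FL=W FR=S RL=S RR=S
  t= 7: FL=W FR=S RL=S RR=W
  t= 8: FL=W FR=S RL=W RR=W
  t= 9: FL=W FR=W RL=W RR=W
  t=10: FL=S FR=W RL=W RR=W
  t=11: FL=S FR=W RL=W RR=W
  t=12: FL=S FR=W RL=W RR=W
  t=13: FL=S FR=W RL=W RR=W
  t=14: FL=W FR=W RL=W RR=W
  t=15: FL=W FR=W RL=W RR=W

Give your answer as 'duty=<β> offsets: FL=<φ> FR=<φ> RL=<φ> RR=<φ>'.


duty=4 offsets: FL=6 FR=11 RL=12 RR=13

duty β = stance ticks per leg = 4
FL: stance ticks = 4; W→S at t=10 → φ=6
FR: stance ticks = 4; W→S at t=5 → φ=11
RL: stance ticks = 4; W→S at t=4 → φ=12
RR: stance ticks = 4; W→S at t=3 → φ=13


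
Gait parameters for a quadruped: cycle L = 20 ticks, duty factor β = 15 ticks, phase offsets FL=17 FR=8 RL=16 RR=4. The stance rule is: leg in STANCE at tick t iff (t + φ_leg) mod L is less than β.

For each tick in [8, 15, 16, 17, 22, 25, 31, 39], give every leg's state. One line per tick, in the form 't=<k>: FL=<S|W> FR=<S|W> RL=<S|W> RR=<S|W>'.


t=8: phase=(5,16,4,12) vs β=15 → FL=S FR=W RL=S RR=S
t=15: phase=(12,3,11,19) vs β=15 → FL=S FR=S RL=S RR=W
t=16: phase=(13,4,12,0) vs β=15 → FL=S FR=S RL=S RR=S
t=17: phase=(14,5,13,1) vs β=15 → FL=S FR=S RL=S RR=S
t=22: phase=(19,10,18,6) vs β=15 → FL=W FR=S RL=W RR=S
t=25: phase=(2,13,1,9) vs β=15 → FL=S FR=S RL=S RR=S
t=31: phase=(8,19,7,15) vs β=15 → FL=S FR=W RL=S RR=W
t=39: phase=(16,7,15,3) vs β=15 → FL=W FR=S RL=W RR=S

t=8: FL=S FR=W RL=S RR=S
t=15: FL=S FR=S RL=S RR=W
t=16: FL=S FR=S RL=S RR=S
t=17: FL=S FR=S RL=S RR=S
t=22: FL=W FR=S RL=W RR=S
t=25: FL=S FR=S RL=S RR=S
t=31: FL=S FR=W RL=S RR=W
t=39: FL=W FR=S RL=W RR=S


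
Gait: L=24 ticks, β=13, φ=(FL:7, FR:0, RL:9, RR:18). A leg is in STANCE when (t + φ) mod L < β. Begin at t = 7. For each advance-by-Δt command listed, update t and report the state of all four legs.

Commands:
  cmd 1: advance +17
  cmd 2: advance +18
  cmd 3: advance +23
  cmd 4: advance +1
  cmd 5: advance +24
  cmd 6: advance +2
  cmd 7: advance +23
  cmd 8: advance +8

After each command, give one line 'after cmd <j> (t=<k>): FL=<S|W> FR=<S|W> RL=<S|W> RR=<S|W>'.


after cmd 1 (t=24): FL=S FR=S RL=S RR=W
after cmd 2 (t=42): FL=S FR=W RL=S RR=S
after cmd 3 (t=65): FL=S FR=W RL=S RR=S
after cmd 4 (t=66): FL=S FR=W RL=S RR=S
after cmd 5 (t=90): FL=S FR=W RL=S RR=S
after cmd 6 (t=92): FL=S FR=W RL=S RR=W
after cmd 7 (t=115): FL=S FR=W RL=S RR=W
after cmd 8 (t=123): FL=S FR=S RL=S RR=W

start t=7: FL=W FR=S RL=W RR=S
cmd 1: advance +17 → t=24, phase=(7,0,9,18) → FL=S FR=S RL=S RR=W
cmd 2: advance +18 → t=42, phase=(1,18,3,12) → FL=S FR=W RL=S RR=S
cmd 3: advance +23 → t=65, phase=(0,17,2,11) → FL=S FR=W RL=S RR=S
cmd 4: advance +1 → t=66, phase=(1,18,3,12) → FL=S FR=W RL=S RR=S
cmd 5: advance +24 → t=90, phase=(1,18,3,12) → FL=S FR=W RL=S RR=S
cmd 6: advance +2 → t=92, phase=(3,20,5,14) → FL=S FR=W RL=S RR=W
cmd 7: advance +23 → t=115, phase=(2,19,4,13) → FL=S FR=W RL=S RR=W
cmd 8: advance +8 → t=123, phase=(10,3,12,21) → FL=S FR=S RL=S RR=W


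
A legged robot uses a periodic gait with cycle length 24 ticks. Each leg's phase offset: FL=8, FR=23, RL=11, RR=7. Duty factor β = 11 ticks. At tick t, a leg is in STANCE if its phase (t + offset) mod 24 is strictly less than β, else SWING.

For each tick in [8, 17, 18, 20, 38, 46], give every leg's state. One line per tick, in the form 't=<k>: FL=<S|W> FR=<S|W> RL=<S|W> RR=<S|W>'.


t=8: FL=W FR=S RL=W RR=W
t=17: FL=S FR=W RL=S RR=S
t=18: FL=S FR=W RL=S RR=S
t=20: FL=S FR=W RL=S RR=S
t=38: FL=W FR=W RL=S RR=W
t=46: FL=S FR=W RL=S RR=S

t=8: phase=(16,7,19,15) vs β=11 → FL=W FR=S RL=W RR=W
t=17: phase=(1,16,4,0) vs β=11 → FL=S FR=W RL=S RR=S
t=18: phase=(2,17,5,1) vs β=11 → FL=S FR=W RL=S RR=S
t=20: phase=(4,19,7,3) vs β=11 → FL=S FR=W RL=S RR=S
t=38: phase=(22,13,1,21) vs β=11 → FL=W FR=W RL=S RR=W
t=46: phase=(6,21,9,5) vs β=11 → FL=S FR=W RL=S RR=S


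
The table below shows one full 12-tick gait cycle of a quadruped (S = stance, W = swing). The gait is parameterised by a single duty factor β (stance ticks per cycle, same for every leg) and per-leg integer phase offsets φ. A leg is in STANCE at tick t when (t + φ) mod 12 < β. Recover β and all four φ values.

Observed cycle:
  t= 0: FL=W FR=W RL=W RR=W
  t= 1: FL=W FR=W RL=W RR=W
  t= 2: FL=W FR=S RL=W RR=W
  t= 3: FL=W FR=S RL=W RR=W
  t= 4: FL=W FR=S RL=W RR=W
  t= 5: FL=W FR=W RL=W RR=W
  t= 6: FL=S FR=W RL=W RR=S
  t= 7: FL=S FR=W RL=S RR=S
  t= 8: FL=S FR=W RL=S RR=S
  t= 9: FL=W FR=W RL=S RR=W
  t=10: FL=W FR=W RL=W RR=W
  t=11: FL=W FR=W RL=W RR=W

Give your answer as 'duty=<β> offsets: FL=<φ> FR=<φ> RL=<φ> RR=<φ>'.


duty β = stance ticks per leg = 3
FL: stance ticks = 3; W→S at t=6 → φ=6
FR: stance ticks = 3; W→S at t=2 → φ=10
RL: stance ticks = 3; W→S at t=7 → φ=5
RR: stance ticks = 3; W→S at t=6 → φ=6

duty=3 offsets: FL=6 FR=10 RL=5 RR=6


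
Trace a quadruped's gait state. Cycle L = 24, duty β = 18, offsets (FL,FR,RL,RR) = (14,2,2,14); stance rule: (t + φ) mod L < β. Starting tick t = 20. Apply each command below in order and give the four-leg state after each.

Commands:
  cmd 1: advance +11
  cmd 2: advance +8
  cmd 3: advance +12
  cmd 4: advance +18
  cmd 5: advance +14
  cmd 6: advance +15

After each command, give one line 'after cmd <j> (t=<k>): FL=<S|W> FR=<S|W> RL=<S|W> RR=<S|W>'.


after cmd 1 (t=31): FL=W FR=S RL=S RR=W
after cmd 2 (t=39): FL=S FR=S RL=S RR=S
after cmd 3 (t=51): FL=S FR=S RL=S RR=S
after cmd 4 (t=69): FL=S FR=W RL=W RR=S
after cmd 5 (t=83): FL=S FR=S RL=S RR=S
after cmd 6 (t=98): FL=S FR=S RL=S RR=S

start t=20: FL=S FR=W RL=W RR=S
cmd 1: advance +11 → t=31, phase=(21,9,9,21) → FL=W FR=S RL=S RR=W
cmd 2: advance +8 → t=39, phase=(5,17,17,5) → FL=S FR=S RL=S RR=S
cmd 3: advance +12 → t=51, phase=(17,5,5,17) → FL=S FR=S RL=S RR=S
cmd 4: advance +18 → t=69, phase=(11,23,23,11) → FL=S FR=W RL=W RR=S
cmd 5: advance +14 → t=83, phase=(1,13,13,1) → FL=S FR=S RL=S RR=S
cmd 6: advance +15 → t=98, phase=(16,4,4,16) → FL=S FR=S RL=S RR=S


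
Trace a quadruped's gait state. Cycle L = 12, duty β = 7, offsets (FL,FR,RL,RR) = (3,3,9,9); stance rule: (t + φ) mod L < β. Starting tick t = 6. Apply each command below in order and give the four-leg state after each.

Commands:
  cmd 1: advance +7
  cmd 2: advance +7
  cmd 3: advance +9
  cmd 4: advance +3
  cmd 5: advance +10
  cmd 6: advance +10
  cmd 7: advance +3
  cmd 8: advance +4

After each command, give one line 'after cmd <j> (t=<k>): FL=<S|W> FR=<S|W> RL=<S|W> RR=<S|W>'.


start t=6: FL=W FR=W RL=S RR=S
cmd 1: advance +7 → t=13, phase=(4,4,10,10) → FL=S FR=S RL=W RR=W
cmd 2: advance +7 → t=20, phase=(11,11,5,5) → FL=W FR=W RL=S RR=S
cmd 3: advance +9 → t=29, phase=(8,8,2,2) → FL=W FR=W RL=S RR=S
cmd 4: advance +3 → t=32, phase=(11,11,5,5) → FL=W FR=W RL=S RR=S
cmd 5: advance +10 → t=42, phase=(9,9,3,3) → FL=W FR=W RL=S RR=S
cmd 6: advance +10 → t=52, phase=(7,7,1,1) → FL=W FR=W RL=S RR=S
cmd 7: advance +3 → t=55, phase=(10,10,4,4) → FL=W FR=W RL=S RR=S
cmd 8: advance +4 → t=59, phase=(2,2,8,8) → FL=S FR=S RL=W RR=W

after cmd 1 (t=13): FL=S FR=S RL=W RR=W
after cmd 2 (t=20): FL=W FR=W RL=S RR=S
after cmd 3 (t=29): FL=W FR=W RL=S RR=S
after cmd 4 (t=32): FL=W FR=W RL=S RR=S
after cmd 5 (t=42): FL=W FR=W RL=S RR=S
after cmd 6 (t=52): FL=W FR=W RL=S RR=S
after cmd 7 (t=55): FL=W FR=W RL=S RR=S
after cmd 8 (t=59): FL=S FR=S RL=W RR=W


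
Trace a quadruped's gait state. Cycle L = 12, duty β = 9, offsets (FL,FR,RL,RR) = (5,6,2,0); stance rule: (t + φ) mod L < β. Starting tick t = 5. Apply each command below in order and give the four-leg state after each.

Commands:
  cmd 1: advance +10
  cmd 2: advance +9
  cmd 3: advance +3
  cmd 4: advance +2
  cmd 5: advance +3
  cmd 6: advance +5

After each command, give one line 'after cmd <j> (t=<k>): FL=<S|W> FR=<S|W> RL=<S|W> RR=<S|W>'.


start t=5: FL=W FR=W RL=S RR=S
cmd 1: advance +10 → t=15, phase=(8,9,5,3) → FL=S FR=W RL=S RR=S
cmd 2: advance +9 → t=24, phase=(5,6,2,0) → FL=S FR=S RL=S RR=S
cmd 3: advance +3 → t=27, phase=(8,9,5,3) → FL=S FR=W RL=S RR=S
cmd 4: advance +2 → t=29, phase=(10,11,7,5) → FL=W FR=W RL=S RR=S
cmd 5: advance +3 → t=32, phase=(1,2,10,8) → FL=S FR=S RL=W RR=S
cmd 6: advance +5 → t=37, phase=(6,7,3,1) → FL=S FR=S RL=S RR=S

after cmd 1 (t=15): FL=S FR=W RL=S RR=S
after cmd 2 (t=24): FL=S FR=S RL=S RR=S
after cmd 3 (t=27): FL=S FR=W RL=S RR=S
after cmd 4 (t=29): FL=W FR=W RL=S RR=S
after cmd 5 (t=32): FL=S FR=S RL=W RR=S
after cmd 6 (t=37): FL=S FR=S RL=S RR=S


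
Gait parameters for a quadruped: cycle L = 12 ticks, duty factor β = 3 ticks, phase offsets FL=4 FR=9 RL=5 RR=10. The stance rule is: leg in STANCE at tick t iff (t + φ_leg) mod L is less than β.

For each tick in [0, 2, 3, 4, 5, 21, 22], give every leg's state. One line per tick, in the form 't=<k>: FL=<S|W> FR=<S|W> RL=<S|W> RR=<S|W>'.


t=0: phase=(4,9,5,10) vs β=3 → FL=W FR=W RL=W RR=W
t=2: phase=(6,11,7,0) vs β=3 → FL=W FR=W RL=W RR=S
t=3: phase=(7,0,8,1) vs β=3 → FL=W FR=S RL=W RR=S
t=4: phase=(8,1,9,2) vs β=3 → FL=W FR=S RL=W RR=S
t=5: phase=(9,2,10,3) vs β=3 → FL=W FR=S RL=W RR=W
t=21: phase=(1,6,2,7) vs β=3 → FL=S FR=W RL=S RR=W
t=22: phase=(2,7,3,8) vs β=3 → FL=S FR=W RL=W RR=W

t=0: FL=W FR=W RL=W RR=W
t=2: FL=W FR=W RL=W RR=S
t=3: FL=W FR=S RL=W RR=S
t=4: FL=W FR=S RL=W RR=S
t=5: FL=W FR=S RL=W RR=W
t=21: FL=S FR=W RL=S RR=W
t=22: FL=S FR=W RL=W RR=W


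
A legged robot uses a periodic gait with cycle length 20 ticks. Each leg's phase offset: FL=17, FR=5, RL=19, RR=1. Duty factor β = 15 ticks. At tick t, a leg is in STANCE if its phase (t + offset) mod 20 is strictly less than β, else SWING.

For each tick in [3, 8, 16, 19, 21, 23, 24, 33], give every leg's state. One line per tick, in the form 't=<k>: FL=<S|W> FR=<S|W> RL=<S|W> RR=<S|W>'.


t=3: phase=(0,8,2,4) vs β=15 → FL=S FR=S RL=S RR=S
t=8: phase=(5,13,7,9) vs β=15 → FL=S FR=S RL=S RR=S
t=16: phase=(13,1,15,17) vs β=15 → FL=S FR=S RL=W RR=W
t=19: phase=(16,4,18,0) vs β=15 → FL=W FR=S RL=W RR=S
t=21: phase=(18,6,0,2) vs β=15 → FL=W FR=S RL=S RR=S
t=23: phase=(0,8,2,4) vs β=15 → FL=S FR=S RL=S RR=S
t=24: phase=(1,9,3,5) vs β=15 → FL=S FR=S RL=S RR=S
t=33: phase=(10,18,12,14) vs β=15 → FL=S FR=W RL=S RR=S

t=3: FL=S FR=S RL=S RR=S
t=8: FL=S FR=S RL=S RR=S
t=16: FL=S FR=S RL=W RR=W
t=19: FL=W FR=S RL=W RR=S
t=21: FL=W FR=S RL=S RR=S
t=23: FL=S FR=S RL=S RR=S
t=24: FL=S FR=S RL=S RR=S
t=33: FL=S FR=W RL=S RR=S


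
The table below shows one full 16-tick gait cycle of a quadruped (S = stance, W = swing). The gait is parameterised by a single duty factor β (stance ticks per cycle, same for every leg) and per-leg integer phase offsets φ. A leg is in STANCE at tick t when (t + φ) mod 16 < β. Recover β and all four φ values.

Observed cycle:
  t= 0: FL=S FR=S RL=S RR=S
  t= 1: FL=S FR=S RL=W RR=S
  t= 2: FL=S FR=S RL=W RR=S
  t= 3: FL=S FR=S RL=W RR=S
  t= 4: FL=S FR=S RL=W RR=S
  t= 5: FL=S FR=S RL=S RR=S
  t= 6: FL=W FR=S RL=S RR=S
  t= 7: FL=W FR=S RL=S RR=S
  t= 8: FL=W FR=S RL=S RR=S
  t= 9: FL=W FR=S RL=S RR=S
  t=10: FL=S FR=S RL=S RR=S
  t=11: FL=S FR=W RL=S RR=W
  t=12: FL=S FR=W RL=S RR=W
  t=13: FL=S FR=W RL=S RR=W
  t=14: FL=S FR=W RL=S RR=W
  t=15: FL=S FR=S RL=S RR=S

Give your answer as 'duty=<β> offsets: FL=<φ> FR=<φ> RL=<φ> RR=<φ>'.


duty=12 offsets: FL=6 FR=1 RL=11 RR=1

duty β = stance ticks per leg = 12
FL: stance ticks = 12; W→S at t=10 → φ=6
FR: stance ticks = 12; W→S at t=15 → φ=1
RL: stance ticks = 12; W→S at t=5 → φ=11
RR: stance ticks = 12; W→S at t=15 → φ=1


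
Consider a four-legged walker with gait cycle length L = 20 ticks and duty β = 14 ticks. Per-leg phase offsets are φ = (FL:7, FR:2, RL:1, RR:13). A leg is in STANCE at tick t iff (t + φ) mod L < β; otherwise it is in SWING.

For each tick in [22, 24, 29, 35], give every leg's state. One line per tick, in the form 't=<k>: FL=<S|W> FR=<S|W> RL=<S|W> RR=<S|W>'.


t=22: FL=S FR=S RL=S RR=W
t=24: FL=S FR=S RL=S RR=W
t=29: FL=W FR=S RL=S RR=S
t=35: FL=S FR=W RL=W RR=S

t=22: phase=(9,4,3,15) vs β=14 → FL=S FR=S RL=S RR=W
t=24: phase=(11,6,5,17) vs β=14 → FL=S FR=S RL=S RR=W
t=29: phase=(16,11,10,2) vs β=14 → FL=W FR=S RL=S RR=S
t=35: phase=(2,17,16,8) vs β=14 → FL=S FR=W RL=W RR=S


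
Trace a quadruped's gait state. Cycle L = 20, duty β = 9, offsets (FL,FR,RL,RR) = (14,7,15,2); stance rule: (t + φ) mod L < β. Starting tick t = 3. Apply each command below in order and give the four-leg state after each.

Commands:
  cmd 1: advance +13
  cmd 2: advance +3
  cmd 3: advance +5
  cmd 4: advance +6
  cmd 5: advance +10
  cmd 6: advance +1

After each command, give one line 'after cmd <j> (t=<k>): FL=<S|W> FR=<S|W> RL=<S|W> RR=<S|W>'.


start t=3: FL=W FR=W RL=W RR=S
cmd 1: advance +13 → t=16, phase=(10,3,11,18) → FL=W FR=S RL=W RR=W
cmd 2: advance +3 → t=19, phase=(13,6,14,1) → FL=W FR=S RL=W RR=S
cmd 3: advance +5 → t=24, phase=(18,11,19,6) → FL=W FR=W RL=W RR=S
cmd 4: advance +6 → t=30, phase=(4,17,5,12) → FL=S FR=W RL=S RR=W
cmd 5: advance +10 → t=40, phase=(14,7,15,2) → FL=W FR=S RL=W RR=S
cmd 6: advance +1 → t=41, phase=(15,8,16,3) → FL=W FR=S RL=W RR=S

after cmd 1 (t=16): FL=W FR=S RL=W RR=W
after cmd 2 (t=19): FL=W FR=S RL=W RR=S
after cmd 3 (t=24): FL=W FR=W RL=W RR=S
after cmd 4 (t=30): FL=S FR=W RL=S RR=W
after cmd 5 (t=40): FL=W FR=S RL=W RR=S
after cmd 6 (t=41): FL=W FR=S RL=W RR=S


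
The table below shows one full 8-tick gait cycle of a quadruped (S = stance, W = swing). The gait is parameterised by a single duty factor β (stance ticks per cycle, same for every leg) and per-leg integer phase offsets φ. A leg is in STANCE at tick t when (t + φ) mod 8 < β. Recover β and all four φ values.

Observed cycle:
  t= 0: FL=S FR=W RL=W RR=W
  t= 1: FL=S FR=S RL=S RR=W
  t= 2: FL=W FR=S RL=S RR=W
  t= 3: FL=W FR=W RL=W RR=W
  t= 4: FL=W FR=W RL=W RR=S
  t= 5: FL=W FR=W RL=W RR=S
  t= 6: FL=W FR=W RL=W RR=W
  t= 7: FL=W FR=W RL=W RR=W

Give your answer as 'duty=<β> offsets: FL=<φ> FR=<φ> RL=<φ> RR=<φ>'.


duty β = stance ticks per leg = 2
FL: stance ticks = 2; W→S at t=0 → φ=0
FR: stance ticks = 2; W→S at t=1 → φ=7
RL: stance ticks = 2; W→S at t=1 → φ=7
RR: stance ticks = 2; W→S at t=4 → φ=4

duty=2 offsets: FL=0 FR=7 RL=7 RR=4


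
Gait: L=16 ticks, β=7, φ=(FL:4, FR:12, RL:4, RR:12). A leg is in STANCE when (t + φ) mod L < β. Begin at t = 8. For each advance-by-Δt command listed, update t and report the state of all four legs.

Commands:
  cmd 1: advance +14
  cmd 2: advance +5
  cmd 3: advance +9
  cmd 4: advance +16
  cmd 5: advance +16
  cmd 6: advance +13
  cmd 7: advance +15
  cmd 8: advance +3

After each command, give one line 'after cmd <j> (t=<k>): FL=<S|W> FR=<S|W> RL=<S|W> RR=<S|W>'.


start t=8: FL=W FR=S RL=W RR=S
cmd 1: advance +14 → t=22, phase=(10,2,10,2) → FL=W FR=S RL=W RR=S
cmd 2: advance +5 → t=27, phase=(15,7,15,7) → FL=W FR=W RL=W RR=W
cmd 3: advance +9 → t=36, phase=(8,0,8,0) → FL=W FR=S RL=W RR=S
cmd 4: advance +16 → t=52, phase=(8,0,8,0) → FL=W FR=S RL=W RR=S
cmd 5: advance +16 → t=68, phase=(8,0,8,0) → FL=W FR=S RL=W RR=S
cmd 6: advance +13 → t=81, phase=(5,13,5,13) → FL=S FR=W RL=S RR=W
cmd 7: advance +15 → t=96, phase=(4,12,4,12) → FL=S FR=W RL=S RR=W
cmd 8: advance +3 → t=99, phase=(7,15,7,15) → FL=W FR=W RL=W RR=W

after cmd 1 (t=22): FL=W FR=S RL=W RR=S
after cmd 2 (t=27): FL=W FR=W RL=W RR=W
after cmd 3 (t=36): FL=W FR=S RL=W RR=S
after cmd 4 (t=52): FL=W FR=S RL=W RR=S
after cmd 5 (t=68): FL=W FR=S RL=W RR=S
after cmd 6 (t=81): FL=S FR=W RL=S RR=W
after cmd 7 (t=96): FL=S FR=W RL=S RR=W
after cmd 8 (t=99): FL=W FR=W RL=W RR=W


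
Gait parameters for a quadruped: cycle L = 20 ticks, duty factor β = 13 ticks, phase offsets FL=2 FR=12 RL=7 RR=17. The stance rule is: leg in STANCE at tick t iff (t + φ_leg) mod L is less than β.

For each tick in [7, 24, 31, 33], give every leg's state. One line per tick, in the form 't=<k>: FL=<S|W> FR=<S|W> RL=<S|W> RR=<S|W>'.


t=7: FL=S FR=W RL=W RR=S
t=24: FL=S FR=W RL=S RR=S
t=31: FL=W FR=S RL=W RR=S
t=33: FL=W FR=S RL=S RR=S

t=7: phase=(9,19,14,4) vs β=13 → FL=S FR=W RL=W RR=S
t=24: phase=(6,16,11,1) vs β=13 → FL=S FR=W RL=S RR=S
t=31: phase=(13,3,18,8) vs β=13 → FL=W FR=S RL=W RR=S
t=33: phase=(15,5,0,10) vs β=13 → FL=W FR=S RL=S RR=S
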